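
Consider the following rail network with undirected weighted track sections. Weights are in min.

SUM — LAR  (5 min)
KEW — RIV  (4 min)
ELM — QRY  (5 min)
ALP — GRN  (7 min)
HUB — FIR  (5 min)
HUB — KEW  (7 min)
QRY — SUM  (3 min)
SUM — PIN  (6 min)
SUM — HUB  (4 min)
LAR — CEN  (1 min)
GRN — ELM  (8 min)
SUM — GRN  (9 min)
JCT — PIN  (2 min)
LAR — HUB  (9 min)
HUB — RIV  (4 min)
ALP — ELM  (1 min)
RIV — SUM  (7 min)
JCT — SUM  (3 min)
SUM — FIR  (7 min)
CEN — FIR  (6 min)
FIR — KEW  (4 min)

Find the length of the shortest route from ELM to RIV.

Shortest distances from ELM:
ELM: 0
ALP: 1  (via ELM)
QRY: 5  (via ELM)
SUM: 8  (via QRY)
GRN: 8  (via ELM)
JCT: 11  (via SUM)
HUB: 12  (via SUM)
LAR: 13  (via SUM)
PIN: 13  (via JCT)
CEN: 14  (via LAR)
FIR: 15  (via SUM)
RIV: 15  (via SUM)
Shortest route: ELM → QRY → SUM → RIV = 15 min.

15 min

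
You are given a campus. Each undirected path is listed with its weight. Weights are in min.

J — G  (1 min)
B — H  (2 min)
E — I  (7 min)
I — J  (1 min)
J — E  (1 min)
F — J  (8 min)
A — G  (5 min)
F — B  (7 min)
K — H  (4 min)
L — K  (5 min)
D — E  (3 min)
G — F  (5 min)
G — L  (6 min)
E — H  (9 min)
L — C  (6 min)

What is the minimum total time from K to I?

13 min

Settle nodes by increasing distance from K:
K: 0
H: 4  (via K)
L: 5  (via K)
B: 6  (via H)
C: 11  (via L)
G: 11  (via L)
J: 12  (via G)
E: 13  (via H)
F: 13  (via B)
I: 13  (via J)
Shortest route: K → L → G → J → I = 13 min.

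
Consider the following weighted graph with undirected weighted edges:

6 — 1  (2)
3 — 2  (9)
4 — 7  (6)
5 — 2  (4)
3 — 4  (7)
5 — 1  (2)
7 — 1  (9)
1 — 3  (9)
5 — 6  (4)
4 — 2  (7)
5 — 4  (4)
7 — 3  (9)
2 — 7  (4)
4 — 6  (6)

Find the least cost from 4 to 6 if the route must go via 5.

8

Shortest 4→5: 4 → 5 = 4
Shortest 5→6: 5 → 6 = 4
Total via 5: 4 + 4 = 8.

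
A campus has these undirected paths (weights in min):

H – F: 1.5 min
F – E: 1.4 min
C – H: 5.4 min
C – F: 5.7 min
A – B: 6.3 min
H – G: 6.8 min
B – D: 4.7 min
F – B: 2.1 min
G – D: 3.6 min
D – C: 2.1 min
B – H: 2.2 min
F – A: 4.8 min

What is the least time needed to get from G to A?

13.1 min

Settle nodes by increasing distance from G:
G: 0
D: 3.6  (via G)
C: 5.7  (via D)
H: 6.8  (via G)
B: 8.3  (via D)
F: 8.3  (via H)
E: 9.7  (via F)
A: 13.1  (via F)
Shortest route: G–H–F–A = 13.1 min.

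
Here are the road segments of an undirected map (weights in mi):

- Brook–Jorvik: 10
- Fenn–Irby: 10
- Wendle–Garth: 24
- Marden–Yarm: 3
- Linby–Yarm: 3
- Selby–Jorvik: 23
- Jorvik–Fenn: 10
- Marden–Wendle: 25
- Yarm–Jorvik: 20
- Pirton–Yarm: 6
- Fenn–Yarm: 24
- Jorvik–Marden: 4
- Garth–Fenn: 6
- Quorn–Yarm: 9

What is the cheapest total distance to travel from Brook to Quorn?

Settle nodes by increasing distance from Brook:
Brook: 0
Jorvik: 10  (via Brook)
Marden: 14  (via Jorvik)
Yarm: 17  (via Marden)
Fenn: 20  (via Jorvik)
Linby: 20  (via Yarm)
Pirton: 23  (via Yarm)
Quorn: 26  (via Yarm)
Shortest route: Brook–Jorvik–Marden–Yarm–Quorn = 26 mi.

26 mi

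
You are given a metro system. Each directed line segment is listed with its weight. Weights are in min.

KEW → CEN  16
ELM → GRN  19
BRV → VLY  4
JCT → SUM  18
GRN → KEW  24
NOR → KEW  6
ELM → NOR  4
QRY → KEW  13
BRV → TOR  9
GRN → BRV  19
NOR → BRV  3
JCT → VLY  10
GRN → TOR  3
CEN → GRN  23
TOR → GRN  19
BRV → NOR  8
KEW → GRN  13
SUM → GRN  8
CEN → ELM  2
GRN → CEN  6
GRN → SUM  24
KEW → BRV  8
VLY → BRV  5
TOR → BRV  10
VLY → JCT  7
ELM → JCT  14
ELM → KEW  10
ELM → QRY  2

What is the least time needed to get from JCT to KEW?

29 min

Enumerating some paths:
JCT → SUM → GRN → CEN → ELM → QRY → KEW: 18+8+6+2+2+13 = 49
JCT → SUM → GRN → CEN → ELM → KEW: 18+8+6+2+10 = 44
JCT → SUM → GRN → CEN → ELM → NOR → KEW: 18+8+6+2+4+6 = 44
JCT → VLY → BRV → NOR → KEW: 10+5+8+6 = 29
The minimum is 29 min via JCT → VLY → BRV → NOR → KEW.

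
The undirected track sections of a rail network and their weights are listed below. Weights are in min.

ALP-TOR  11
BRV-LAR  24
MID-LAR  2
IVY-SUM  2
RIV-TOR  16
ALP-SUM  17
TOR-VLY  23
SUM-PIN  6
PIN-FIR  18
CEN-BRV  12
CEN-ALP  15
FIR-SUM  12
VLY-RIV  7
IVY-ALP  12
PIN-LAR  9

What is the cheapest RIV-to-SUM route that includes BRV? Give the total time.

Shortest RIV→BRV: RIV–TOR–ALP–CEN–BRV = 54
Best BRV to SUM: BRV–LAR–PIN–SUM costing 39
Total via BRV: 54 + 39 = 93 min.

93 min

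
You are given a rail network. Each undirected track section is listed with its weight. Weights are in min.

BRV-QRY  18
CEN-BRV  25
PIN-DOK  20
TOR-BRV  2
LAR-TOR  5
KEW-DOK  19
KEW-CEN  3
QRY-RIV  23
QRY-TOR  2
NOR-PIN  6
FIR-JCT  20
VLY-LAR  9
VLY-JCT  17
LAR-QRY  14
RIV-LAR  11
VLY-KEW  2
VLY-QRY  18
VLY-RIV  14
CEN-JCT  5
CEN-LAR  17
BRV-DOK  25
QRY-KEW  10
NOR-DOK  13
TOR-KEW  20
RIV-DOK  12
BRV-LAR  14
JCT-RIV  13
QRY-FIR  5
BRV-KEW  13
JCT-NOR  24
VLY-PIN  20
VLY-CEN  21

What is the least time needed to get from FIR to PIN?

Settle nodes by increasing distance from FIR:
FIR: 0
QRY: 5  (via FIR)
TOR: 7  (via QRY)
BRV: 9  (via TOR)
LAR: 12  (via TOR)
KEW: 15  (via QRY)
VLY: 17  (via KEW)
CEN: 18  (via KEW)
JCT: 20  (via FIR)
RIV: 23  (via LAR)
DOK: 34  (via BRV)
PIN: 37  (via VLY)
Shortest route: FIR–QRY–KEW–VLY–PIN = 37 min.

37 min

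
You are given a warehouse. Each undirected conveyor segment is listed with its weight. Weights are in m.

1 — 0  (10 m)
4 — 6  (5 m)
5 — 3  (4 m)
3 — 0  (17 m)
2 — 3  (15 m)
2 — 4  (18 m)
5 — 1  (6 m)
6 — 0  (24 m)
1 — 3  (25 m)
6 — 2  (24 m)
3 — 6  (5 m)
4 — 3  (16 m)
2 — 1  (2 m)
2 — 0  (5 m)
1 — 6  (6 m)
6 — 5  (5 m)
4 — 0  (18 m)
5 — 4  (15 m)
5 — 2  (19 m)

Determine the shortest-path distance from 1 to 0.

Settle nodes by increasing distance from 1:
1: 0
2: 2  (via 1)
5: 6  (via 1)
6: 6  (via 1)
0: 7  (via 2)
Shortest route: 1–2–0 = 7 m.

7 m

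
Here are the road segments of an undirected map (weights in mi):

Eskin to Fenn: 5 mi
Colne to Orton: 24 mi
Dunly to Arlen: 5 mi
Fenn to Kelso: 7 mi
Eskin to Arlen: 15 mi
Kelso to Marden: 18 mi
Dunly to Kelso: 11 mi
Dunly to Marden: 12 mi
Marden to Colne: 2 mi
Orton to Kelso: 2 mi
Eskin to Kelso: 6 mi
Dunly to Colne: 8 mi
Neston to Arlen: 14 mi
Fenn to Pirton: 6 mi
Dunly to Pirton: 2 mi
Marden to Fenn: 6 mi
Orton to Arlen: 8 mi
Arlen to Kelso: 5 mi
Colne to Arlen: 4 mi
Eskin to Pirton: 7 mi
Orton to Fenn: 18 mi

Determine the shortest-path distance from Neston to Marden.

20 mi

Settle nodes by increasing distance from Neston:
Neston: 0
Arlen: 14  (via Neston)
Colne: 18  (via Arlen)
Kelso: 19  (via Arlen)
Dunly: 19  (via Arlen)
Marden: 20  (via Colne)
Shortest route: Neston–Arlen–Colne–Marden = 20 mi.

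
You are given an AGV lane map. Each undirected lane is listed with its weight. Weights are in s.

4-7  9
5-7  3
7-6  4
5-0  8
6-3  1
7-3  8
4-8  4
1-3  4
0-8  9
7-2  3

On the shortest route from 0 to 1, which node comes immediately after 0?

Enumerating some paths:
0 - 5 - 7 - 6 - 3 - 1: 8+3+4+1+4 = 20
0 - 5 - 7 - 3 - 1: 8+3+8+4 = 23
0 - 8 - 4 - 7 - 6 - 3 - 1: 9+4+9+4+1+4 = 31
0 - 8 - 4 - 7 - 3 - 1: 9+4+9+8+4 = 34
The minimum is 20 s via 0 - 5 - 7 - 6 - 3 - 1.
So from 0 the first move is to 5.

5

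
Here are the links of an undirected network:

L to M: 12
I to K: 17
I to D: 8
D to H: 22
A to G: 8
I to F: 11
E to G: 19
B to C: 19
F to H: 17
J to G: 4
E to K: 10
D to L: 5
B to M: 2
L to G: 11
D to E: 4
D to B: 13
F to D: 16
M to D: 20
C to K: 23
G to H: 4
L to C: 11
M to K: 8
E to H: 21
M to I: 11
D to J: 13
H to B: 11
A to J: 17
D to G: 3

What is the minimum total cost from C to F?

32

Settle nodes by increasing distance from C:
C: 0
L: 11  (via C)
D: 16  (via L)
B: 19  (via C)
G: 19  (via D)
E: 20  (via D)
M: 21  (via B)
H: 23  (via G)
J: 23  (via G)
K: 23  (via C)
I: 24  (via D)
A: 27  (via G)
F: 32  (via D)
Shortest route: C–L–D–F = 32.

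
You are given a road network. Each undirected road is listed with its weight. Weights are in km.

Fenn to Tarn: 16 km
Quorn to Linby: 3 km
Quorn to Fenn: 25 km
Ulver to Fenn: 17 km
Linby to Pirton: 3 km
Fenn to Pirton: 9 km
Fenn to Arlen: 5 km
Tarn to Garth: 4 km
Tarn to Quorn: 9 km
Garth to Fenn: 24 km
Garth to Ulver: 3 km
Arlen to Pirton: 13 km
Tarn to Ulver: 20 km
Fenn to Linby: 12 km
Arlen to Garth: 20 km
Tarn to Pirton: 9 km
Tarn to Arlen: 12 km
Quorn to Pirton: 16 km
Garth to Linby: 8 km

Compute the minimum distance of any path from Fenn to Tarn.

Compare a few routes:
Fenn - Arlen - Tarn: 5+12 = 17
Fenn - Linby - Garth - Tarn: 12+8+4 = 24
Fenn - Tarn: 16 = 16
Fenn - Pirton - Tarn: 9+9 = 18
The minimum is 16 km via Fenn - Tarn.

16 km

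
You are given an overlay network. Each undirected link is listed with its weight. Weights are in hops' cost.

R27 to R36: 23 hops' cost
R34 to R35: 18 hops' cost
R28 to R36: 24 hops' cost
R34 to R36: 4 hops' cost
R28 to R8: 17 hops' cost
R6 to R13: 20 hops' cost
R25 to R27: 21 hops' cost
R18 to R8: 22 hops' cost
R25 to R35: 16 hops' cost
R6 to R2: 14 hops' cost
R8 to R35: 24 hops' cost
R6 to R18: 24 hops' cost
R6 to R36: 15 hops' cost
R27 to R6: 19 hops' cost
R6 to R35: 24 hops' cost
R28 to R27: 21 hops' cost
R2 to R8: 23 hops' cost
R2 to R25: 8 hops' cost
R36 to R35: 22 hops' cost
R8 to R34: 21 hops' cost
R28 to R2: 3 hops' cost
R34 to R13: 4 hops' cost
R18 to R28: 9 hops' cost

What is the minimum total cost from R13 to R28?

Running Dijkstra from R13:
R13: 0
R34: 4  (via R13)
R36: 8  (via R34)
R6: 20  (via R13)
R35: 22  (via R34)
R8: 25  (via R34)
R27: 31  (via R36)
R28: 32  (via R36)
Shortest route: R13 → R34 → R36 → R28 = 32 hops' cost.

32 hops' cost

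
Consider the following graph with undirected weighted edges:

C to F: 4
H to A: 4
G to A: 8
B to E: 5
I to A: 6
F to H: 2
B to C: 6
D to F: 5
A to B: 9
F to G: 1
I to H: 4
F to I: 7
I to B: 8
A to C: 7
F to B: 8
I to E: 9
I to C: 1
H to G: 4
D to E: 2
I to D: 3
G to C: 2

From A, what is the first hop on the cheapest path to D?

Compare a few routes:
A → I → D: 6+3 = 9
A → C → I → D: 7+1+3 = 11
The minimum is 9 via A → I → D.
So from A the first move is to I.

I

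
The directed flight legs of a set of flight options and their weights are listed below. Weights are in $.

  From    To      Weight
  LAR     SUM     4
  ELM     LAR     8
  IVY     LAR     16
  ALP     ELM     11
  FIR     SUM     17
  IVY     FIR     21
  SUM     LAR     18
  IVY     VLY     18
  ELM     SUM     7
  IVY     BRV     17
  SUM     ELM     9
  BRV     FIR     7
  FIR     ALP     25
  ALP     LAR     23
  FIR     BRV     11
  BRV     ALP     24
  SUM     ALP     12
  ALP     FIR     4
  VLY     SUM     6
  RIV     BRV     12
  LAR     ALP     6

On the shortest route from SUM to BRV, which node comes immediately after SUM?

Compare a few routes:
SUM–ELM–LAR–ALP–FIR–BRV: 9+8+6+4+11 = 38
SUM–ALP–FIR–BRV: 12+4+11 = 27
Cheapest is SUM–ALP–FIR–BRV at $27.
So from SUM the first move is to ALP.

ALP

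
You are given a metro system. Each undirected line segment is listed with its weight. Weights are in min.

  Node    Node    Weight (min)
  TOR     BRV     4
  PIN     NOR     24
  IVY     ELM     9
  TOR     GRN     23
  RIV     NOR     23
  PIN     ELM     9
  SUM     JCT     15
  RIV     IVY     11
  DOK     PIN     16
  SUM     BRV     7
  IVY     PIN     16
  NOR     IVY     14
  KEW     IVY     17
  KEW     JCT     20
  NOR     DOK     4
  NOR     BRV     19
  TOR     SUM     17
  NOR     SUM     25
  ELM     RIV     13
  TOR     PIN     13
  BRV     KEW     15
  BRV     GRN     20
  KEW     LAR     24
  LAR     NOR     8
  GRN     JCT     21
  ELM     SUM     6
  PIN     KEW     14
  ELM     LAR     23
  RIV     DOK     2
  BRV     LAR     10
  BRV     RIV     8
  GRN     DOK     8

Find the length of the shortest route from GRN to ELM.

23 min

Compare a few routes:
GRN - DOK - RIV - ELM: 8+2+13 = 23
GRN - DOK - RIV - IVY - ELM: 8+2+11+9 = 30
Cheapest is GRN - DOK - RIV - ELM at 23 min.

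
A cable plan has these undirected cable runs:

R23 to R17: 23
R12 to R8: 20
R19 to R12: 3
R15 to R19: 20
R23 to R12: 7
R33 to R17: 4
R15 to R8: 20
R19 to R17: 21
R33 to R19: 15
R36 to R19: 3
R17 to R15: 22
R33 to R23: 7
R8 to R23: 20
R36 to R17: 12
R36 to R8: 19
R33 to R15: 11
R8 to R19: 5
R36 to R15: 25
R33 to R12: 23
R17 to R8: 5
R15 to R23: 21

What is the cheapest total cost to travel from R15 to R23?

Enumerating some paths:
R15 - R23: 21 = 21
R15 - R19 - R12 - R23: 20+3+7 = 30
R15 - R33 - R23: 11+7 = 18
R15 - R17 - R33 - R23: 22+4+7 = 33
Cheapest is R15 - R33 - R23 at 18.

18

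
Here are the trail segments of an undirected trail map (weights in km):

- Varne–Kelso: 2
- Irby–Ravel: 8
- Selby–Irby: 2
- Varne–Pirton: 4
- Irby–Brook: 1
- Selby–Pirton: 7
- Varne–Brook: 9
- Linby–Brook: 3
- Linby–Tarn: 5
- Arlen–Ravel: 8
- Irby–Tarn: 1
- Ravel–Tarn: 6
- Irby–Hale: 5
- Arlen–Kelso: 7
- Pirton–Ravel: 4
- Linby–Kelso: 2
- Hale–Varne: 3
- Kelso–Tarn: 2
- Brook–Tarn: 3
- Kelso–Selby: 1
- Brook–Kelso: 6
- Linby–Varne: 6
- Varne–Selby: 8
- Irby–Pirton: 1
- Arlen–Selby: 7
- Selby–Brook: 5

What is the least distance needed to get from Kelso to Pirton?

4 km

Candidate routes:
Kelso → Selby → Irby → Pirton: 1+2+1 = 4
Kelso → Varne → Pirton: 2+4 = 6
The minimum is 4 km via Kelso → Selby → Irby → Pirton.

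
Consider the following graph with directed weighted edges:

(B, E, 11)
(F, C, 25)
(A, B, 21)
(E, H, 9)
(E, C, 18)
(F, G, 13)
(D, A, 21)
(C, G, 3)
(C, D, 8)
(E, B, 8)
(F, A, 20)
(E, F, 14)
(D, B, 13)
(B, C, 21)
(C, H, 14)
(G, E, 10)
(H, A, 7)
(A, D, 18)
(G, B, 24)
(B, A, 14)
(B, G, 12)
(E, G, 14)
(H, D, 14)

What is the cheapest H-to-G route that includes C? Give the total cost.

51

Shortest H→C: H–D–B–C = 48
Shortest C→G: C–G = 3
Total via C: 48 + 3 = 51.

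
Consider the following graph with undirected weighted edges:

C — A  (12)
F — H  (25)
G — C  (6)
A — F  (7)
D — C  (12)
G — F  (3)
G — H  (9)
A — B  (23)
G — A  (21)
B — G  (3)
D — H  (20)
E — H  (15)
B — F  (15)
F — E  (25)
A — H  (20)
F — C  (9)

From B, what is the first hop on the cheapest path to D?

G

Candidate routes:
B–G–C–D: 3+6+12 = 21
B–F–G–C–D: 15+3+6+12 = 36
B–G–H–D: 3+9+20 = 32
B–G–F–C–D: 3+3+9+12 = 27
The minimum is 21 via B–G–C–D.
So from B the first move is to G.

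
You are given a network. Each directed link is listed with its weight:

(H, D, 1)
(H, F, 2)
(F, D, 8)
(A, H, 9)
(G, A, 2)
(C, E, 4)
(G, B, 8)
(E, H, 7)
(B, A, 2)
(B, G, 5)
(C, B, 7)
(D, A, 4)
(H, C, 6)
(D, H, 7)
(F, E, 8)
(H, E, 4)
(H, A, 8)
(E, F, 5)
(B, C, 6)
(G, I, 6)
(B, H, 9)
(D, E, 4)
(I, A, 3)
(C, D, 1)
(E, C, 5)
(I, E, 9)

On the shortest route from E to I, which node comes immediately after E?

Enumerating some paths:
E - C - B - G - I: 5+7+5+6 = 23
E - H - C - B - G - I: 7+6+7+5+6 = 31
Cheapest is E - C - B - G - I at 23.
So from E the first move is to C.

C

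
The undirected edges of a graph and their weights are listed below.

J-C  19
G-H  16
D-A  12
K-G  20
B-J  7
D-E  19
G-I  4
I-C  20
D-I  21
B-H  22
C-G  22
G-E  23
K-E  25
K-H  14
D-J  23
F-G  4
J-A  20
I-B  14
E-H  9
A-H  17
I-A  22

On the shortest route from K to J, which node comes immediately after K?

Candidate routes:
K → H → B → J: 14+22+7 = 43
K → G → I → B → J: 20+4+14+7 = 45
Cheapest is K → H → B → J at 43.
So from K the first move is to H.

H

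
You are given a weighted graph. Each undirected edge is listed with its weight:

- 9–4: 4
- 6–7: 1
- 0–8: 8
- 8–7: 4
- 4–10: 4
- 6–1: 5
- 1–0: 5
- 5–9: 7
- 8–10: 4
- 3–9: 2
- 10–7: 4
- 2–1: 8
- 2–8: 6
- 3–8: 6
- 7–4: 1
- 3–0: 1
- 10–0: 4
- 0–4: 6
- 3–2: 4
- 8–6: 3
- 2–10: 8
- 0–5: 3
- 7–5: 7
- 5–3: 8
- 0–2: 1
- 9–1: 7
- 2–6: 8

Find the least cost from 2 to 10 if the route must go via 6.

13

Shortest 2→6: 2–6 = 8
Shortest 6→10: 6–7–10 = 5
Total via 6: 8 + 5 = 13.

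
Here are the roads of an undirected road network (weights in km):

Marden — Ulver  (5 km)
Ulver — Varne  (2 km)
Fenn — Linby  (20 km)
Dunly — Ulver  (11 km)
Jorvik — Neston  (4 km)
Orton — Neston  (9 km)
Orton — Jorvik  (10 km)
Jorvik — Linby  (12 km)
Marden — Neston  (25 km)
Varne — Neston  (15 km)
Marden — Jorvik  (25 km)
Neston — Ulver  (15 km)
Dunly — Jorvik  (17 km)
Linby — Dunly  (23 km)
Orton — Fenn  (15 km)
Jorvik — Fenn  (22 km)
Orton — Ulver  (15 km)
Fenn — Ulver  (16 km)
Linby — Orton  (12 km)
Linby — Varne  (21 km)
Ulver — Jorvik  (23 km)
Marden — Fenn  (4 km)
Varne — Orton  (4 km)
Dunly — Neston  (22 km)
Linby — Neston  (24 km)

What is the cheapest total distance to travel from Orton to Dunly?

Enumerating some paths:
Orton–Ulver–Dunly: 15+11 = 26
Orton–Jorvik–Dunly: 10+17 = 27
Orton–Varne–Ulver–Dunly: 4+2+11 = 17
Cheapest is Orton–Varne–Ulver–Dunly at 17 km.

17 km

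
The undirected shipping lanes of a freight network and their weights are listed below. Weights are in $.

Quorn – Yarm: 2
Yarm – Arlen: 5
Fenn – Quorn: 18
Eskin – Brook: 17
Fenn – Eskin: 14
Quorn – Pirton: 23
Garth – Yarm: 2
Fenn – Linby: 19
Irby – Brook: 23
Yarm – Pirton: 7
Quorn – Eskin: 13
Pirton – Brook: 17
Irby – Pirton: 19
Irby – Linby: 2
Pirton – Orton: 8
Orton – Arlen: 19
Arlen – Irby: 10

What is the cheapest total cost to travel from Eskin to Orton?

Compare a few routes:
Eskin–Quorn–Yarm–Pirton–Orton: 13+2+7+8 = 30
Eskin–Quorn–Yarm–Arlen–Orton: 13+2+5+19 = 39
Eskin–Brook–Pirton–Orton: 17+17+8 = 42
The minimum is $30 via Eskin–Quorn–Yarm–Pirton–Orton.

$30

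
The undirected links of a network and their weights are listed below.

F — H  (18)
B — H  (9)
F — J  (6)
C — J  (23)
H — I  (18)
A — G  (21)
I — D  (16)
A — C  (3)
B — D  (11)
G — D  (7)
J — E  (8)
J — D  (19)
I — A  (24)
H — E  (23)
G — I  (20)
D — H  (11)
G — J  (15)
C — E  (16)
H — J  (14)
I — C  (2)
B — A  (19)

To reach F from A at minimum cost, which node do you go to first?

C

Enumerating some paths:
A–C–J–F: 3+23+6 = 32
A–C–E–J–F: 3+16+8+6 = 33
Cheapest is A–C–J–F at 32.
So from A the first move is to C.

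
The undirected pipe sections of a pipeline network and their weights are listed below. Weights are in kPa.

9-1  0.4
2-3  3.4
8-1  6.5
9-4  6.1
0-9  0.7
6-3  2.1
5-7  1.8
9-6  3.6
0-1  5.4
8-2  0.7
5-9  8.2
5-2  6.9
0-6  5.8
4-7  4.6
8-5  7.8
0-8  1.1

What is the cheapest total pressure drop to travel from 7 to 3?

12.1 kPa

Compare a few routes:
7 → 5 → 8 → 2 → 3: 1.8+7.8+0.7+3.4 = 13.7
7 → 5 → 2 → 3: 1.8+6.9+3.4 = 12.1
The minimum is 12.1 kPa via 7 → 5 → 2 → 3.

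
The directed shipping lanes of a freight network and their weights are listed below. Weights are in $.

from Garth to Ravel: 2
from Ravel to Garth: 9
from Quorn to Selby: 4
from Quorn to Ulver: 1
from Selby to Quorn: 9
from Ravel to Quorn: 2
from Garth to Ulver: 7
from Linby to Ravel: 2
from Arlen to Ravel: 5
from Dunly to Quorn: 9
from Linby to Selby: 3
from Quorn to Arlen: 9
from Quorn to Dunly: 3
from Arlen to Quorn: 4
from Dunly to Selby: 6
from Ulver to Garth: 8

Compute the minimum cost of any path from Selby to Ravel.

$20

Running Dijkstra from Selby:
Selby: 0
Quorn: 9  (via Selby)
Ulver: 10  (via Quorn)
Dunly: 12  (via Quorn)
Arlen: 18  (via Quorn)
Garth: 18  (via Ulver)
Ravel: 20  (via Garth)
Shortest route: Selby–Quorn–Ulver–Garth–Ravel = $20.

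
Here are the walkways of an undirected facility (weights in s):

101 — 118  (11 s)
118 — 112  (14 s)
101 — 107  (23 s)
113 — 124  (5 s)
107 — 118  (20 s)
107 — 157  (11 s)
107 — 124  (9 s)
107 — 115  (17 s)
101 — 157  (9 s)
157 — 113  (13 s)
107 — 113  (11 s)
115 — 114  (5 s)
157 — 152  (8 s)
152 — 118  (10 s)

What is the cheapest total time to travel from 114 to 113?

33 s

Compare a few routes:
114–115–107–157–113: 5+17+11+13 = 46
114–115–107–124–113: 5+17+9+5 = 36
114–115–107–113: 5+17+11 = 33
Cheapest is 114–115–107–113 at 33 s.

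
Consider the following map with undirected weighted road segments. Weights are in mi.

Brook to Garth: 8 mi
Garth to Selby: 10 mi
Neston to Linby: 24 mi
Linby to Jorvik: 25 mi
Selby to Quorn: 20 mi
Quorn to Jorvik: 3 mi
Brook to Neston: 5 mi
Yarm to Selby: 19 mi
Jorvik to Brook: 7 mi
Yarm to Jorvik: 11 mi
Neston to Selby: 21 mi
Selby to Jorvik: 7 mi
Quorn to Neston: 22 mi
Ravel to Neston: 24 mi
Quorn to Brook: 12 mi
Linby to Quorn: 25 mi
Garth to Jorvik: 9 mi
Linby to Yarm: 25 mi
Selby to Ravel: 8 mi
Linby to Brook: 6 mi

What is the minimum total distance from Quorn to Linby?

16 mi

Enumerating some paths:
Quorn–Jorvik–Brook–Linby: 3+7+6 = 16
Quorn–Linby: 25 = 25
Quorn–Brook–Linby: 12+6 = 18
The minimum is 16 mi via Quorn–Jorvik–Brook–Linby.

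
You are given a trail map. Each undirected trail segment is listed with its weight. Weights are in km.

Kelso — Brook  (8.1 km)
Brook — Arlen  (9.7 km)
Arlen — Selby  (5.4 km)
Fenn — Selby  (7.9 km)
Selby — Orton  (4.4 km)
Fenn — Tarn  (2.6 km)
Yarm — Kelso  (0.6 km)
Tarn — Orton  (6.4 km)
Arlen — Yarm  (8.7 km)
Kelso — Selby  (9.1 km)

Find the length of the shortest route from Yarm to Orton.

14.1 km

Compare a few routes:
Yarm–Arlen–Selby–Orton: 8.7+5.4+4.4 = 18.5
Yarm–Kelso–Selby–Fenn–Tarn–Orton: 0.6+9.1+7.9+2.6+6.4 = 26.6
Yarm–Kelso–Selby–Orton: 0.6+9.1+4.4 = 14.1
Cheapest is Yarm–Kelso–Selby–Orton at 14.1 km.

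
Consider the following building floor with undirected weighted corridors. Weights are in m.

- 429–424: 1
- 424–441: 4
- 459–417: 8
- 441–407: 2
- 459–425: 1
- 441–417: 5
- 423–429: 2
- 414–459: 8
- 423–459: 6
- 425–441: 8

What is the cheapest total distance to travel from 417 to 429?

10 m

Enumerating some paths:
417 - 459 - 423 - 429: 8+6+2 = 16
417 - 441 - 425 - 459 - 423 - 429: 5+8+1+6+2 = 22
417 - 441 - 424 - 429: 5+4+1 = 10
The minimum is 10 m via 417 - 441 - 424 - 429.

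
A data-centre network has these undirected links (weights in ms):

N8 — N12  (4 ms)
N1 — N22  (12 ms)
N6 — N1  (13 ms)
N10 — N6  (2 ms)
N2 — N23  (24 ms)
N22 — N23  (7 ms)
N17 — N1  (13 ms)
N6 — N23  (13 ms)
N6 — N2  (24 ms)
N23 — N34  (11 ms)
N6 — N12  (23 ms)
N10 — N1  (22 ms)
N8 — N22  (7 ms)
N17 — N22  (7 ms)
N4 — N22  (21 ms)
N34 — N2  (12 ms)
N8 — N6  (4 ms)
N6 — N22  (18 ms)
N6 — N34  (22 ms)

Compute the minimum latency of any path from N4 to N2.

Enumerating some paths:
N4–N22–N23–N2: 21+7+24 = 52
N4–N22–N23–N34–N2: 21+7+11+12 = 51
N4–N22–N8–N6–N2: 21+7+4+24 = 56
N4–N22–N6–N2: 21+18+24 = 63
The minimum is 51 ms via N4–N22–N23–N34–N2.

51 ms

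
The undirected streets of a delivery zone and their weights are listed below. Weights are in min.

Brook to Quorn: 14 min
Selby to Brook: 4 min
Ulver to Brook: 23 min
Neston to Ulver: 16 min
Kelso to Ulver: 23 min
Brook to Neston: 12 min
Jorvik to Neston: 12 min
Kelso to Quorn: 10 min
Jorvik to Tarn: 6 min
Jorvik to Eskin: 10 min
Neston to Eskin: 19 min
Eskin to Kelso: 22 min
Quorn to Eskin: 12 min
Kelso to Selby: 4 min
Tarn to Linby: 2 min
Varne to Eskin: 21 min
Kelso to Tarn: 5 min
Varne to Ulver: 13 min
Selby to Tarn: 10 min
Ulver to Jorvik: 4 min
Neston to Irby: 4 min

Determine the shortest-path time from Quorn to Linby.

17 min

Running Dijkstra from Quorn:
Quorn: 0
Kelso: 10  (via Quorn)
Eskin: 12  (via Quorn)
Selby: 14  (via Kelso)
Brook: 14  (via Quorn)
Tarn: 15  (via Kelso)
Linby: 17  (via Tarn)
Shortest route: Quorn → Kelso → Tarn → Linby = 17 min.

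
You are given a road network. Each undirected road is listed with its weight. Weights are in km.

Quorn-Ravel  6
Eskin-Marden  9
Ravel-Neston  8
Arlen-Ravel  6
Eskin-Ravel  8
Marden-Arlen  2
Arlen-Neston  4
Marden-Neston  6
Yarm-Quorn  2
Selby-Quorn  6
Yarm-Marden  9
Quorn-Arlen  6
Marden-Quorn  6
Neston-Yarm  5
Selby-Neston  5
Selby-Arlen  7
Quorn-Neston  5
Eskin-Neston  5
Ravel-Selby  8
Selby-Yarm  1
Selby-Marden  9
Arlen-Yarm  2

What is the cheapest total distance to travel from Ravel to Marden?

8 km

Compare a few routes:
Ravel–Arlen–Marden: 6+2 = 8
Ravel–Quorn–Yarm–Arlen–Marden: 6+2+2+2 = 12
The minimum is 8 km via Ravel–Arlen–Marden.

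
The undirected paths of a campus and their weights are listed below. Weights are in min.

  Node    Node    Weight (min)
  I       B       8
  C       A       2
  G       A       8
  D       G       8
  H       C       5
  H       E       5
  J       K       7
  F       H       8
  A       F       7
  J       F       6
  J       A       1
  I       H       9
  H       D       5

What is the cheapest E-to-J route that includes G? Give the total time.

Best E to G: E–H–D–G costing 18
Shortest G→J: G–A–J = 9
Total via G: 18 + 9 = 27 min.

27 min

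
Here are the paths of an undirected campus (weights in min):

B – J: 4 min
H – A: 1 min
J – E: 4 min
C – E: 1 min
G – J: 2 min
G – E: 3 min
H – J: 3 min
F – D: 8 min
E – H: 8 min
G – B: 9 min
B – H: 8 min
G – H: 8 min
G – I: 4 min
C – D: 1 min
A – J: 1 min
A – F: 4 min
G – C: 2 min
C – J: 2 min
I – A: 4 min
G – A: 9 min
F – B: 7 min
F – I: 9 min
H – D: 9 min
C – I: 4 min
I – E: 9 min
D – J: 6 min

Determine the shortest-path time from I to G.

4 min

Candidate routes:
I–C–J–G: 4+2+2 = 8
I–A–J–G: 4+1+2 = 7
I–C–G: 4+2 = 6
I–G: 4 = 4
The minimum is 4 min via I–G.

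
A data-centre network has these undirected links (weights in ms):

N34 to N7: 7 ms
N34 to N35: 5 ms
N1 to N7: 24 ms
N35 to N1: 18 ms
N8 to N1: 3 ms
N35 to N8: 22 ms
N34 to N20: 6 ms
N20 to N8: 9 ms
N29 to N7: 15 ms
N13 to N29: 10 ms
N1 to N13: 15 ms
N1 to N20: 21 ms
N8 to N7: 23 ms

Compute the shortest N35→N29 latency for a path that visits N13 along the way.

43 ms

Shortest N35→N13: N35–N1–N13 = 33
Best N13 to N29: N13–N29 costing 10
Total via N13: 33 + 10 = 43 ms.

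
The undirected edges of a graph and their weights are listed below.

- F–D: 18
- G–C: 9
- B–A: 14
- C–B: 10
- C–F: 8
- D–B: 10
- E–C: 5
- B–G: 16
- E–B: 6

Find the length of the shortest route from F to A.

Candidate routes:
F - D - B - A: 18+10+14 = 42
F - C - B - A: 8+10+14 = 32
F - C - E - B - A: 8+5+6+14 = 33
The minimum is 32 via F - C - B - A.

32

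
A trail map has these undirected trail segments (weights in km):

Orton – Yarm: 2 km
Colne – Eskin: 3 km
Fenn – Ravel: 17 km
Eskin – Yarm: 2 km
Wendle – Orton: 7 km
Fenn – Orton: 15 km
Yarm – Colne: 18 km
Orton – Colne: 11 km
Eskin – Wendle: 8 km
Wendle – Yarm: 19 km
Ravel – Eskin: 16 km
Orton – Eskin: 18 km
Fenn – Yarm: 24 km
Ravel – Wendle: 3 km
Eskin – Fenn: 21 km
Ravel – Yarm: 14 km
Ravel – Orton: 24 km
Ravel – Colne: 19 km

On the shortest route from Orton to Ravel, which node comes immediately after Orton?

Compare a few routes:
Orton–Yarm–Eskin–Wendle–Ravel: 2+2+8+3 = 15
Orton–Wendle–Ravel: 7+3 = 10
The minimum is 10 km via Orton–Wendle–Ravel.
So from Orton the first move is to Wendle.

Wendle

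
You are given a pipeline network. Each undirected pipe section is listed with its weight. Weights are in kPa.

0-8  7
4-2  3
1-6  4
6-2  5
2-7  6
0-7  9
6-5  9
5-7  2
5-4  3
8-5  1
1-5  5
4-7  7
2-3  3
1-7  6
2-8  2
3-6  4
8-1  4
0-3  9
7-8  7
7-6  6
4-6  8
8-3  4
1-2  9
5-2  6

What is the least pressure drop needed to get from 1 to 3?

Candidate routes:
1 - 6 - 3: 4+4 = 8
1 - 5 - 8 - 3: 5+1+4 = 10
1 - 8 - 2 - 3: 4+2+3 = 9
Cheapest is 1 - 6 - 3 at 8 kPa.

8 kPa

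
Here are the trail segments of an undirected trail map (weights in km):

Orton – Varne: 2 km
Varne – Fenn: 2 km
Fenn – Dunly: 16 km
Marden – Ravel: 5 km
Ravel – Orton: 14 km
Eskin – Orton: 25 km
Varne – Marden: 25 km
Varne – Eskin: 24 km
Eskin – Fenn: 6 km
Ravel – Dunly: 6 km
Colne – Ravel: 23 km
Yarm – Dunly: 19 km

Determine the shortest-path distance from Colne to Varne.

Enumerating some paths:
Colne → Ravel → Marden → Varne: 23+5+25 = 53
Colne → Ravel → Dunly → Fenn → Varne: 23+6+16+2 = 47
Colne → Ravel → Orton → Varne: 23+14+2 = 39
The minimum is 39 km via Colne → Ravel → Orton → Varne.

39 km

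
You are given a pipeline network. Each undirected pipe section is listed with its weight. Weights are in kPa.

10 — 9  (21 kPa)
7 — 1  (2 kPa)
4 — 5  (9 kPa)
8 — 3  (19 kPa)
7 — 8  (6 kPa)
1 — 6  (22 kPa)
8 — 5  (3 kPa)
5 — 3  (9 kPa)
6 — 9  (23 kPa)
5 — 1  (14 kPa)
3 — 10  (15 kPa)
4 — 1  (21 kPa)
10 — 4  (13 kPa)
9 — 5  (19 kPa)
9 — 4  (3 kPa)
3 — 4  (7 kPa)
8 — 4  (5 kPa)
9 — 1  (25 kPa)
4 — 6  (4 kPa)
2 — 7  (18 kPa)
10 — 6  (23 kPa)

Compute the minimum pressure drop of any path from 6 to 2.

33 kPa

Running Dijkstra from 6:
6: 0
4: 4  (via 6)
9: 7  (via 4)
8: 9  (via 4)
3: 11  (via 4)
5: 12  (via 8)
7: 15  (via 8)
1: 17  (via 7)
10: 17  (via 4)
2: 33  (via 7)
Shortest route: 6–4–8–7–2 = 33 kPa.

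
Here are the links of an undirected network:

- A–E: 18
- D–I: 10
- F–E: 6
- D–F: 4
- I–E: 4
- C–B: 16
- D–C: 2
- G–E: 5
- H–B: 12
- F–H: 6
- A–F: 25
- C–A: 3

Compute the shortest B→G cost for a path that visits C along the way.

33

Best B to C: B–C costing 16
Best C to G: C–D–F–E–G costing 17
Total via C: 16 + 17 = 33.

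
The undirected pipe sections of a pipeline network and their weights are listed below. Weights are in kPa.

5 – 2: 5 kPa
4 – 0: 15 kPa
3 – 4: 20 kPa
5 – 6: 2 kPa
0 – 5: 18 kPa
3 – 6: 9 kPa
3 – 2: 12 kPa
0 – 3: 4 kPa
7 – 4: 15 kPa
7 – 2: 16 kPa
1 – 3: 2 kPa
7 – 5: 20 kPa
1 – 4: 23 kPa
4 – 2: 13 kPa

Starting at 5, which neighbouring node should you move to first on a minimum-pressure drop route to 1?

6

Compare a few routes:
5 - 6 - 3 - 1: 2+9+2 = 13
5 - 2 - 3 - 1: 5+12+2 = 19
Cheapest is 5 - 6 - 3 - 1 at 13 kPa.
So from 5 the first move is to 6.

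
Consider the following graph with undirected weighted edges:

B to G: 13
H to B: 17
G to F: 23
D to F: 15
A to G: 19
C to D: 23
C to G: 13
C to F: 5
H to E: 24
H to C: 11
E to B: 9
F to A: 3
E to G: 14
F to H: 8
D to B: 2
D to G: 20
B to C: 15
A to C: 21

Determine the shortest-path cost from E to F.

26

Enumerating some paths:
E - B - D - F: 9+2+15 = 26
E - H - F: 24+8 = 32
E - G - C - F: 14+13+5 = 32
E - B - C - F: 9+15+5 = 29
Cheapest is E - B - D - F at 26.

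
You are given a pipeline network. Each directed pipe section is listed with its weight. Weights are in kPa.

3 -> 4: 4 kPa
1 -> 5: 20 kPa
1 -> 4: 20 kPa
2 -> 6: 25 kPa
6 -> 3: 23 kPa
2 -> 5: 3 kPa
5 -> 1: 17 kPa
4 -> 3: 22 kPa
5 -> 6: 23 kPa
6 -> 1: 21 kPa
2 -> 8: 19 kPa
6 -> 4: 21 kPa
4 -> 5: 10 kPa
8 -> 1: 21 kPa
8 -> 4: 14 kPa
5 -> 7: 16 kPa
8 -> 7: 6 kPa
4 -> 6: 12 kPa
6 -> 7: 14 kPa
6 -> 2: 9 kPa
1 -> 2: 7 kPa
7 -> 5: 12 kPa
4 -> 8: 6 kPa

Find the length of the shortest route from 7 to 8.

Shortest distances from 7:
7: 0
5: 12  (via 7)
1: 29  (via 5)
6: 35  (via 5)
2: 36  (via 1)
4: 49  (via 1)
8: 55  (via 2)
Shortest route: 7–5–1–2–8 = 55 kPa.

55 kPa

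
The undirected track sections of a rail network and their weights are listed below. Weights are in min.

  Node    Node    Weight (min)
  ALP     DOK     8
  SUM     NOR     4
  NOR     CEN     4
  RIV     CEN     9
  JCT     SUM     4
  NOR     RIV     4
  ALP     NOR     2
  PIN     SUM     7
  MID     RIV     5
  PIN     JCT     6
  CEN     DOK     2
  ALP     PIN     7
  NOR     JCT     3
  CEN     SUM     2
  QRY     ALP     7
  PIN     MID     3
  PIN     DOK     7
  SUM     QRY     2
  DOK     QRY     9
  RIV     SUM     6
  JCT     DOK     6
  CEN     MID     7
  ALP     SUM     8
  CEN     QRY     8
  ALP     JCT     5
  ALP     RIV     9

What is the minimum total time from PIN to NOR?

9 min

Running Dijkstra from PIN:
PIN: 0
MID: 3  (via PIN)
JCT: 6  (via PIN)
DOK: 7  (via PIN)
ALP: 7  (via PIN)
SUM: 7  (via PIN)
RIV: 8  (via MID)
CEN: 9  (via DOK)
NOR: 9  (via JCT)
Shortest route: PIN–JCT–NOR = 9 min.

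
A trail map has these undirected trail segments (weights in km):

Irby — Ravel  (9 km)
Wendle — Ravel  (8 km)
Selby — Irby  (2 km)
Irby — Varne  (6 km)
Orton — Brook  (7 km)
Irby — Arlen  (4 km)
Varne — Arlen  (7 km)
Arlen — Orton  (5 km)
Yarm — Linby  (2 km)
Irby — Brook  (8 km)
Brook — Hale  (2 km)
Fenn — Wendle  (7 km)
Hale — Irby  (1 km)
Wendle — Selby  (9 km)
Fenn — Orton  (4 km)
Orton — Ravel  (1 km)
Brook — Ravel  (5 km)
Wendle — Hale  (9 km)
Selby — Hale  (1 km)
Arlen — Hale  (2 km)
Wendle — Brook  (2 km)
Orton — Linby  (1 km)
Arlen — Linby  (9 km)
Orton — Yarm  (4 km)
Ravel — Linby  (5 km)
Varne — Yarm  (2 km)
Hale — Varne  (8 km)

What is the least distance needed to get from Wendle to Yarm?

Compare a few routes:
Wendle → Brook → Ravel → Orton → Yarm: 2+5+1+4 = 12
Wendle → Brook → Ravel → Orton → Linby → Yarm: 2+5+1+1+2 = 11
The minimum is 11 km via Wendle → Brook → Ravel → Orton → Linby → Yarm.

11 km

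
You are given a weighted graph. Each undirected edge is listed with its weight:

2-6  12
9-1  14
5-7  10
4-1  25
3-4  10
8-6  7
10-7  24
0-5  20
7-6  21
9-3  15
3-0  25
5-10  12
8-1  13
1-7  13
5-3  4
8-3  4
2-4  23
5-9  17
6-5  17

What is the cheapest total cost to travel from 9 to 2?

Candidate routes:
9 → 1 → 8 → 6 → 2: 14+13+7+12 = 46
9 → 5 → 3 → 8 → 6 → 2: 17+4+4+7+12 = 44
9 → 3 → 8 → 6 → 2: 15+4+7+12 = 38
Cheapest is 9 → 3 → 8 → 6 → 2 at 38.

38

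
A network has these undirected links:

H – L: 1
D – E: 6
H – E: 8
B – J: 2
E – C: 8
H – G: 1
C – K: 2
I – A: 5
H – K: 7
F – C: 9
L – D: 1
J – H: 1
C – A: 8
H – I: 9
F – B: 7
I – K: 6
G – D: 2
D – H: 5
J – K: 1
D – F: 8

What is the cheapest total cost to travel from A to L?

13

Candidate routes:
A–I–K–J–H–L: 5+6+1+1+1 = 14
A–C–K–J–H–L: 8+2+1+1+1 = 13
A–I–H–L: 5+9+1 = 15
A–C–K–J–H–G–D–L: 8+2+1+1+1+2+1 = 16
The minimum is 13 via A–C–K–J–H–L.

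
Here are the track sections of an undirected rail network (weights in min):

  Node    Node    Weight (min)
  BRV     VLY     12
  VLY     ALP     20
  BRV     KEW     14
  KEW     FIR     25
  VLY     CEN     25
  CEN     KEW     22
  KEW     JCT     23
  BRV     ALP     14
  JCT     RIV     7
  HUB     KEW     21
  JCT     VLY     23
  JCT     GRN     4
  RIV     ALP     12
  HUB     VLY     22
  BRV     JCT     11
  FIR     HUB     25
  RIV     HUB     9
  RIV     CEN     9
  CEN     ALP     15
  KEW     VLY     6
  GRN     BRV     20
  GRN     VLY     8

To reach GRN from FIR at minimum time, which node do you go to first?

Candidate routes:
FIR–HUB–RIV–JCT–GRN: 25+9+7+4 = 45
FIR–KEW–JCT–GRN: 25+23+4 = 52
FIR–KEW–VLY–GRN: 25+6+8 = 39
Cheapest is FIR–KEW–VLY–GRN at 39 min.
So from FIR the first move is to KEW.

KEW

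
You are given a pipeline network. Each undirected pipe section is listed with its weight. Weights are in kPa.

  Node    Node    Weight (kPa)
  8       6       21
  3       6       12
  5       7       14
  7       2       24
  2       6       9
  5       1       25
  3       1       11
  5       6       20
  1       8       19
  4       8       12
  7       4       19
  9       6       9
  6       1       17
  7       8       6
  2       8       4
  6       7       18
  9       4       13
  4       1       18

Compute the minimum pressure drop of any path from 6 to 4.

22 kPa

Compare a few routes:
6 - 2 - 8 - 4: 9+4+12 = 25
6 - 9 - 4: 9+13 = 22
Cheapest is 6 - 9 - 4 at 22 kPa.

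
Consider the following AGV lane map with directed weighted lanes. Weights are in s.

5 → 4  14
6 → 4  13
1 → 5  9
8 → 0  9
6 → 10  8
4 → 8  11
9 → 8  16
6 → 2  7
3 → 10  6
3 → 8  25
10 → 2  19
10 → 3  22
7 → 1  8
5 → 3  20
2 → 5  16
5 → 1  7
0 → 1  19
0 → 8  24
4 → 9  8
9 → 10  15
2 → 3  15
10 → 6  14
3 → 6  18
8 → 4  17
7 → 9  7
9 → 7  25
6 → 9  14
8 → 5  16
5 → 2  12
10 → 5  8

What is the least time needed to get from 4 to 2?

Candidate routes:
4–9–10–6–2: 8+15+14+7 = 44
4–9–10–2: 8+15+19 = 42
4–8–5–2: 11+16+12 = 39
4–9–10–5–2: 8+15+8+12 = 43
Cheapest is 4–8–5–2 at 39 s.

39 s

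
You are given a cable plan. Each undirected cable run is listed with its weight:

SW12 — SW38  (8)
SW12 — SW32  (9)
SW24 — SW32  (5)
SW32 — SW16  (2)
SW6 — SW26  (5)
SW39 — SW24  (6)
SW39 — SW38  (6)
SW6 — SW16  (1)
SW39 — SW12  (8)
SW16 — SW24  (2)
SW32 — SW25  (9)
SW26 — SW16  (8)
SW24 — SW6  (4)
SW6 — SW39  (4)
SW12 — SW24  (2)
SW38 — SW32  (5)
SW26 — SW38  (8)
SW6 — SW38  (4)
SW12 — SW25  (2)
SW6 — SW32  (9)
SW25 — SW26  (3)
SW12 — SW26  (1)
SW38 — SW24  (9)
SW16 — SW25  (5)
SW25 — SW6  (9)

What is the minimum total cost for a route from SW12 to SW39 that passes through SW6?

Best SW12 to SW6: SW12 → SW24 → SW16 → SW6 costing 5
Shortest SW6→SW39: SW6 → SW39 = 4
Total via SW6: 5 + 4 = 9.

9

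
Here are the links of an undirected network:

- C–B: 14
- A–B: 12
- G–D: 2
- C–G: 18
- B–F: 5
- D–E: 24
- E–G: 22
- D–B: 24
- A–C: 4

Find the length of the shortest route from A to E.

44

Shortest distances from A:
A: 0
C: 4  (via A)
B: 12  (via A)
F: 17  (via B)
G: 22  (via C)
D: 24  (via G)
E: 44  (via G)
Shortest route: A → C → G → E = 44.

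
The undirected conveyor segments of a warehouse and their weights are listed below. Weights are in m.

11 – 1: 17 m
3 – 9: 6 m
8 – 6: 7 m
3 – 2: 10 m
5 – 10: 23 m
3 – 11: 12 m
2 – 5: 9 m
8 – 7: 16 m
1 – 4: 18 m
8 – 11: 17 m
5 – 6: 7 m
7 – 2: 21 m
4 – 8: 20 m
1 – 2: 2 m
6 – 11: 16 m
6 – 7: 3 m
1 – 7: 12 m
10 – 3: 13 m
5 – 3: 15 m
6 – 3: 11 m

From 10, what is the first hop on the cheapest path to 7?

Compare a few routes:
10–3–6–7: 13+11+3 = 27
10–5–6–7: 23+7+3 = 33
The minimum is 27 m via 10–3–6–7.
So from 10 the first move is to 3.

3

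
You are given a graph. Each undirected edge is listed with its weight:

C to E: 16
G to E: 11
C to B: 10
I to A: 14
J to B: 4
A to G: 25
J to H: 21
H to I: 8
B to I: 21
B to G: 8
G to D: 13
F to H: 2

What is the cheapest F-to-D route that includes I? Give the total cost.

Shortest F→I: F–H–I = 10
Shortest I→D: I–B–G–D = 42
Total via I: 10 + 42 = 52.

52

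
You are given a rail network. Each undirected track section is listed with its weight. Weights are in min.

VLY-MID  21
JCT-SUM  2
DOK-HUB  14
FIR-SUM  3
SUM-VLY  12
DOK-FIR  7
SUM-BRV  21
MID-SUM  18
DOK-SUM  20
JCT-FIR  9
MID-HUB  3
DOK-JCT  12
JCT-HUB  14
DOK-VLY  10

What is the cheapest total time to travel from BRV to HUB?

Running Dijkstra from BRV:
BRV: 0
SUM: 21  (via BRV)
JCT: 23  (via SUM)
FIR: 24  (via SUM)
DOK: 31  (via FIR)
VLY: 33  (via SUM)
HUB: 37  (via JCT)
Shortest route: BRV → SUM → JCT → HUB = 37 min.

37 min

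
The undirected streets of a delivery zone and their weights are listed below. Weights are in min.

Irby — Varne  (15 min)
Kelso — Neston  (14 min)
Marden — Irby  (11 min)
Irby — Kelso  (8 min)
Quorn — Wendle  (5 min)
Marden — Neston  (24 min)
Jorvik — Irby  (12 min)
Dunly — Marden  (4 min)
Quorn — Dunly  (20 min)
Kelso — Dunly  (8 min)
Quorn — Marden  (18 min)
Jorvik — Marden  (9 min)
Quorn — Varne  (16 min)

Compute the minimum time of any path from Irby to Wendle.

Candidate routes:
Irby - Marden - Quorn - Wendle: 11+18+5 = 34
Irby - Marden - Dunly - Quorn - Wendle: 11+4+20+5 = 40
Irby - Varne - Quorn - Wendle: 15+16+5 = 36
Cheapest is Irby - Marden - Quorn - Wendle at 34 min.

34 min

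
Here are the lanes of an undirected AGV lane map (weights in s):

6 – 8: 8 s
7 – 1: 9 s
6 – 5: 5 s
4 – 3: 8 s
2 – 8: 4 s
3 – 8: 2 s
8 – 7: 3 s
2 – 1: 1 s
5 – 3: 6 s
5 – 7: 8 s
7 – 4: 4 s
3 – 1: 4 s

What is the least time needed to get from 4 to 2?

Candidate routes:
4–3–1–2: 8+4+1 = 13
4–7–8–2: 4+3+4 = 11
4–7–1–2: 4+9+1 = 14
4–3–8–2: 8+2+4 = 14
Cheapest is 4–7–8–2 at 11 s.

11 s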